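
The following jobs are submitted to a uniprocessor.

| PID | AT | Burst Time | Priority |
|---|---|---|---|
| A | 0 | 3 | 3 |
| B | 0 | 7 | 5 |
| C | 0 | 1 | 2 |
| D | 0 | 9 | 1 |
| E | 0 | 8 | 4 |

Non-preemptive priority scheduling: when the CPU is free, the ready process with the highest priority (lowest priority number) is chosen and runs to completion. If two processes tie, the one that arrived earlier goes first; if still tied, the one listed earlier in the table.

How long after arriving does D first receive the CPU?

0

Timeline: | D 0-9 | C 9-10 | A 10-13 | E 13-21 | B 21-28 |
Completion: A=13  B=28  C=10  D=9  E=21
Turnaround (C−A): A=13  B=28  C=10  D=9  E=21
Response(D) = first start − arrival = 0 − 0 = 0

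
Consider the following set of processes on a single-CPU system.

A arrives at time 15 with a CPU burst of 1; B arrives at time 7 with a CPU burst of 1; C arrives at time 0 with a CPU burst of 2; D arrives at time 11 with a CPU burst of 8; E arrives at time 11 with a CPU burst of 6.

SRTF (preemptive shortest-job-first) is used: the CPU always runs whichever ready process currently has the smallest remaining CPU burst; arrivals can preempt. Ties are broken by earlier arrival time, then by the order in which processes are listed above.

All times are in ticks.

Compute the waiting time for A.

0

Gantt: | C 0-2 | idle 2-7 | B 7-8 | idle 8-11 | E 11-15 | A 15-16 | E 16-18 | D 18-26 |
Completion: A=16  B=8  C=2  D=26  E=18
Turnaround (C−A): A=1  B=1  C=2  D=15  E=7
Waiting(A) = turnaround − burst = 1 − 1 = 0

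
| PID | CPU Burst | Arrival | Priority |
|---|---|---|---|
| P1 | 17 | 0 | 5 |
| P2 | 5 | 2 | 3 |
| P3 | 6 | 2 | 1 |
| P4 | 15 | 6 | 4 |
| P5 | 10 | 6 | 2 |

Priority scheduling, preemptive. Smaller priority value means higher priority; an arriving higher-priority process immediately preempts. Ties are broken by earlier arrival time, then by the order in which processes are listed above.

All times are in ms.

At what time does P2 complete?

Schedule: | P1 0-2 | P3 2-8 | P5 8-18 | P2 18-23 | P4 23-38 | P1 38-53 |
Completion: P1=53  P2=23  P3=8  P4=38  P5=18

23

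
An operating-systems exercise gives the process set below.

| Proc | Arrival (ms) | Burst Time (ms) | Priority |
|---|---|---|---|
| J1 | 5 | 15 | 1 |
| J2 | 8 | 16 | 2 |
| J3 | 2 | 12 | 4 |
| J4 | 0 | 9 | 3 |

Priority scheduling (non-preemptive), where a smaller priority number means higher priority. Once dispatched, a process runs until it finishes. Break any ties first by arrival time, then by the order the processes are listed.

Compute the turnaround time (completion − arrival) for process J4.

9

Schedule: | J4 0-9 | J1 9-24 | J2 24-40 | J3 40-52 |
Completion: J1=24  J2=40  J3=52  J4=9
Turnaround (C−A): J1=19  J2=32  J3=50  J4=9
Turnaround(J4) = completion − arrival = 9 − 0 = 9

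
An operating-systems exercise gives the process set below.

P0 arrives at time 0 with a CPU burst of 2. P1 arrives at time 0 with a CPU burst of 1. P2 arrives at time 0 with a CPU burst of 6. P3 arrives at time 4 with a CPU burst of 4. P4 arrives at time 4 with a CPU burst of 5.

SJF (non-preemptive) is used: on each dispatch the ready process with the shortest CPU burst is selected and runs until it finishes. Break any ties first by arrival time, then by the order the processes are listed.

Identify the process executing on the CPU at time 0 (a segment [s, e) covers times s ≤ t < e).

P1

Timeline: | P1 0-1 | P0 1-3 | P2 3-9 | P3 9-13 | P4 13-18 |
Completion: P0=3  P1=1  P2=9  P3=13  P4=18
Turnaround (C−A): P0=3  P1=1  P2=9  P3=9  P4=14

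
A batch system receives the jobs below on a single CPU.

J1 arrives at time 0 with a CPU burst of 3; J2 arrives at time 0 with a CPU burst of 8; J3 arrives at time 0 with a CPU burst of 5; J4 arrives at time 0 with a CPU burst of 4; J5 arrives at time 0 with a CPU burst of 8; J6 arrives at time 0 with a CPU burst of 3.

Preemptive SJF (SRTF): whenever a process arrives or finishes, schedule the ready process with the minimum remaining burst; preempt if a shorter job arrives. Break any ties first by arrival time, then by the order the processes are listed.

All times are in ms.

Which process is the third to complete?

Gantt: | J1 0-3 | J6 3-6 | J4 6-10 | J3 10-15 | J2 15-23 | J5 23-31 |
Completion: J1=3  J2=23  J3=15  J4=10  J5=31  J6=6
Turnaround (C−A): J1=3  J2=23  J3=15  J4=10  J5=31  J6=6
Finish order: J1 → J6 → J4 → J3 → J2 → J5

J4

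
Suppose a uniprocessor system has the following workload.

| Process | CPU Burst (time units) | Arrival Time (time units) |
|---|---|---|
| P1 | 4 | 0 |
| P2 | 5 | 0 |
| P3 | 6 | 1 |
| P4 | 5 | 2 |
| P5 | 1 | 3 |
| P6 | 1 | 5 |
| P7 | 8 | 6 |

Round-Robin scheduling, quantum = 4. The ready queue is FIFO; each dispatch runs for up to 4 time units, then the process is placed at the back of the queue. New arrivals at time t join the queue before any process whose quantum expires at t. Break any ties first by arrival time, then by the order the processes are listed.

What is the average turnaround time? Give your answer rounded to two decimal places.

Timeline: | P1 0-4 | P2 4-8 | P3 8-12 | P4 12-16 | P5 16-17 | P6 17-18 | P7 18-22 | P2 22-23 | P3 23-25 | P4 25-26 | P7 26-30 |
Completion: P1=4  P2=23  P3=25  P4=26  P5=17  P6=18  P7=30
Turnaround times: P1=4, P2=23, P3=24, P4=24, P5=14, P6=13, P7=24
Average turnaround = (4+23+24+24+14+13+24) / 7 = 126/7 = 18.00

18.00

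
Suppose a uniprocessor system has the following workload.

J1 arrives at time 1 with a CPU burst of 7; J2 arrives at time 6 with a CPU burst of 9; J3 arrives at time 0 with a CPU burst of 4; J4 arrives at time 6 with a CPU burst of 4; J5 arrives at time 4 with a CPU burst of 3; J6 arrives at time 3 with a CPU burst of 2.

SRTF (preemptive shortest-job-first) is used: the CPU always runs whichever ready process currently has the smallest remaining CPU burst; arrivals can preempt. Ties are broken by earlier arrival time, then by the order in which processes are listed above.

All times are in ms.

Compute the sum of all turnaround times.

Schedule: | J3 0-4 | J6 4-6 | J5 6-9 | J4 9-13 | J1 13-20 | J2 20-29 |
Completion: J1=20  J2=29  J3=4  J4=13  J5=9  J6=6
Turnaround (C−A): J1=19  J2=23  J3=4  J4=7  J5=5  J6=3
Turnaround = completion − arrival: J1=19, J2=23, J3=4, J4=7, J5=5, J6=3
Total turnaround = 19 + 23 + 4 + 7 + 5 + 3 = 61

61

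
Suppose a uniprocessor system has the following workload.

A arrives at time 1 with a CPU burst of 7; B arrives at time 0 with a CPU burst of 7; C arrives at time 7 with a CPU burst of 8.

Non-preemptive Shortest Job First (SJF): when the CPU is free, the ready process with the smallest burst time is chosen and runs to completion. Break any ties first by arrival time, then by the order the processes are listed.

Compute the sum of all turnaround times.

Gantt: | B 0-7 | A 7-14 | C 14-22 |
Completion: A=14  B=7  C=22
Turnaround (C−A): A=13  B=7  C=15
Turnaround = completion − arrival: A=13, B=7, C=15
Total turnaround = 13 + 7 + 15 = 35

35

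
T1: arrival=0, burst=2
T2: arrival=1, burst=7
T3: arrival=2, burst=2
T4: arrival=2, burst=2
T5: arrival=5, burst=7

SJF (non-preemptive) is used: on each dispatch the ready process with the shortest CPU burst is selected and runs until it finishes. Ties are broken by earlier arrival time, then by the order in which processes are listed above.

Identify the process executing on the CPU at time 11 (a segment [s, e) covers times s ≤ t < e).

Timeline: | T1 0-2 | T3 2-4 | T4 4-6 | T2 6-13 | T5 13-20 |
Completion: T1=2  T2=13  T3=4  T4=6  T5=20
Turnaround (C−A): T1=2  T2=12  T3=2  T4=4  T5=15

T2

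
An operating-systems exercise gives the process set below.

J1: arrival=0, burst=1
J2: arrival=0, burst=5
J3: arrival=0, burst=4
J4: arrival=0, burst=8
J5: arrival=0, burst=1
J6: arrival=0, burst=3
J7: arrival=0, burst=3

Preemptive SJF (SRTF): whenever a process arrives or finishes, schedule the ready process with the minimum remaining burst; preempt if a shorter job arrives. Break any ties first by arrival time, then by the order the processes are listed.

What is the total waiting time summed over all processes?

45

Schedule: | J1 0-1 | J5 1-2 | J6 2-5 | J7 5-8 | J3 8-12 | J2 12-17 | J4 17-25 |
Completion: J1=1  J2=17  J3=12  J4=25  J5=2  J6=5  J7=8
Waiting = turnaround − burst: J1=0, J2=12, J3=8, J4=17, J5=1, J6=2, J7=5
Total waiting = 0 + 12 + 8 + 17 + 1 + 2 + 5 = 45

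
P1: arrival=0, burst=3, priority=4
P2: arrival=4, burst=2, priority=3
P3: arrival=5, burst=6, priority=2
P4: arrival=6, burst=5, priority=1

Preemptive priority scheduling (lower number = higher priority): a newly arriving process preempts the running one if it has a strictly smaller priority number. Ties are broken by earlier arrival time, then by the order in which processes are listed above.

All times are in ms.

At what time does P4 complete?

Gantt: | P1 0-3 | idle 3-4 | P2 4-5 | P3 5-6 | P4 6-11 | P3 11-16 | P2 16-17 |
Completion: P1=3  P2=17  P3=16  P4=11

11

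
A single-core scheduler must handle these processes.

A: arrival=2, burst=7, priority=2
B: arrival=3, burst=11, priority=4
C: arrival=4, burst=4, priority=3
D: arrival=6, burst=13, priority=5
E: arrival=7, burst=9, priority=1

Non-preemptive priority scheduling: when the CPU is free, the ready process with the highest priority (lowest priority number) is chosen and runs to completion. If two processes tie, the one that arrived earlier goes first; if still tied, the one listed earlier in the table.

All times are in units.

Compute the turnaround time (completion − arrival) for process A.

7

Timeline: | idle 0-2 | A 2-9 | E 9-18 | C 18-22 | B 22-33 | D 33-46 |
Completion: A=9  B=33  C=22  D=46  E=18
Turnaround(A) = completion − arrival = 9 − 2 = 7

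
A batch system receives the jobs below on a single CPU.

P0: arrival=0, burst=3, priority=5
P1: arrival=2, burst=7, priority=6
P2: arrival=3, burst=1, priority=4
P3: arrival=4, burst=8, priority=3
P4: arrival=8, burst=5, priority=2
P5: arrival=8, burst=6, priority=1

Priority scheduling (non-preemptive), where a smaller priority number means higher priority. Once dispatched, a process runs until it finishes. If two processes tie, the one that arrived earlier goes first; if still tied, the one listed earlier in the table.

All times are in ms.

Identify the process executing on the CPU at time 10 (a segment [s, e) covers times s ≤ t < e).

Schedule: | P0 0-3 | P2 3-4 | P3 4-12 | P5 12-18 | P4 18-23 | P1 23-30 |
Completion: P0=3  P1=30  P2=4  P3=12  P4=23  P5=18

P3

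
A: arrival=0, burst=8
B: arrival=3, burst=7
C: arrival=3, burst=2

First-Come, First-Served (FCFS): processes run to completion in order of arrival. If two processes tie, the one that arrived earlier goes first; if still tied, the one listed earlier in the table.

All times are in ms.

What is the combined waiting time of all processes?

17

Timeline: | A 0-8 | B 8-15 | C 15-17 |
Completion: A=8  B=15  C=17
Turnaround (C−A): A=8  B=12  C=14
Waiting = turnaround − burst: A=0, B=5, C=12
Total waiting = 0 + 5 + 12 = 17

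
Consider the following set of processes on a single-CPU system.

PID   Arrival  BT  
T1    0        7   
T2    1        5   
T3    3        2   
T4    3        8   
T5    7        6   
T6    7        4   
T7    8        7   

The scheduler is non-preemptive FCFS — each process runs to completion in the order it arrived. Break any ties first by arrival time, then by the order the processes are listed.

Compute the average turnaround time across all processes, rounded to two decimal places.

Gantt: | T1 0-7 | T2 7-12 | T3 12-14 | T4 14-22 | T5 22-28 | T6 28-32 | T7 32-39 |
Completion: T1=7  T2=12  T3=14  T4=22  T5=28  T6=32  T7=39
Turnaround times: T1=7, T2=11, T3=11, T4=19, T5=21, T6=25, T7=31
Average turnaround = (7+11+11+19+21+25+31) / 7 = 125/7 = 17.86

17.86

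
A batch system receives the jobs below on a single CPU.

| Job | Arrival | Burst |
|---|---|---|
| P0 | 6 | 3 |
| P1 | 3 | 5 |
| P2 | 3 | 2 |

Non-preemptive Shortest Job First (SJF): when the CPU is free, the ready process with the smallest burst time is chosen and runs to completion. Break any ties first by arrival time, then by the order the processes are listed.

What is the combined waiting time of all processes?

Gantt: | idle 0-3 | P2 3-5 | P1 5-10 | P0 10-13 |
Completion: P0=13  P1=10  P2=5
Waiting = turnaround − burst: P0=4, P1=2, P2=0
Total waiting = 4 + 2 + 0 = 6

6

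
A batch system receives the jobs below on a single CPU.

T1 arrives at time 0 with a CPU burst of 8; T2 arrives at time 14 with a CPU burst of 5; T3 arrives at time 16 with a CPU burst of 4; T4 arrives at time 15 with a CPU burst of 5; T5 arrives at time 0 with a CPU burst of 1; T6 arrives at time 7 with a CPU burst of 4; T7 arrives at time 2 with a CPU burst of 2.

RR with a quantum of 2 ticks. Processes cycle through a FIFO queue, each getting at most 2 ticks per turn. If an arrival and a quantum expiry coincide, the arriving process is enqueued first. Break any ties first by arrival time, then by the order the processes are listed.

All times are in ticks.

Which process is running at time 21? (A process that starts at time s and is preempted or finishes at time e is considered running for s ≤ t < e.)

T2

Gantt: | T1 0-2 | T5 2-3 | T7 3-5 | T1 5-7 | T6 7-9 | T1 9-11 | T6 11-13 | T1 13-15 | T2 15-17 | T4 17-19 | T3 19-21 | T2 21-23 | T4 23-25 | T3 25-27 | T2 27-28 | T4 28-29 |
Completion: T1=15  T2=28  T3=27  T4=29  T5=3  T6=13  T7=5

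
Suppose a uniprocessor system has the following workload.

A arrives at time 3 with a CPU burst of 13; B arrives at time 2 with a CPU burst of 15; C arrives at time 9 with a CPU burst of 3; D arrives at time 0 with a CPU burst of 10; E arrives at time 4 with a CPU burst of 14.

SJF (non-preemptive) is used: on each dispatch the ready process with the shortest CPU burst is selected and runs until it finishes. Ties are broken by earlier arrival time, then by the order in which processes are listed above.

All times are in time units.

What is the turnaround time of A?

Schedule: | D 0-10 | C 10-13 | A 13-26 | E 26-40 | B 40-55 |
Completion: A=26  B=55  C=13  D=10  E=40
Turnaround(A) = completion − arrival = 26 − 3 = 23

23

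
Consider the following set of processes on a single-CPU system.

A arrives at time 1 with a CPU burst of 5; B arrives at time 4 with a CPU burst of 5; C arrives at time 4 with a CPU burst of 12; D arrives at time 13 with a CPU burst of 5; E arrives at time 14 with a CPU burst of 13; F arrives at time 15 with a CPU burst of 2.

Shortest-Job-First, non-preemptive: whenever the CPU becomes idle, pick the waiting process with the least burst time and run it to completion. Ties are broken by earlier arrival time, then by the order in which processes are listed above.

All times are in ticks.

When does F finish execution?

Gantt: | idle 0-1 | A 1-6 | B 6-11 | C 11-23 | F 23-25 | D 25-30 | E 30-43 |
Completion: A=6  B=11  C=23  D=30  E=43  F=25

25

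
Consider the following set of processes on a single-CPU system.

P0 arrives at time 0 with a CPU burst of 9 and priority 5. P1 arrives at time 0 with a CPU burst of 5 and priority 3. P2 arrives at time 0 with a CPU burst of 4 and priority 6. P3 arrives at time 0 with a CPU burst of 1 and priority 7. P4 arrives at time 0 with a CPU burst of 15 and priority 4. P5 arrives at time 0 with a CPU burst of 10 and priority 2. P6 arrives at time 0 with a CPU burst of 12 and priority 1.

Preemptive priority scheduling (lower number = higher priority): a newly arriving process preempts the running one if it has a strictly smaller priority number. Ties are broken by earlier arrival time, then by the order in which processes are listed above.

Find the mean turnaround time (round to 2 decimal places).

37.86

Schedule: | P6 0-12 | P5 12-22 | P1 22-27 | P4 27-42 | P0 42-51 | P2 51-55 | P3 55-56 |
Completion: P0=51  P1=27  P2=55  P3=56  P4=42  P5=22  P6=12
Turnaround times: P0=51, P1=27, P2=55, P3=56, P4=42, P5=22, P6=12
Average turnaround = (51+27+55+56+42+22+12) / 7 = 265/7 = 37.86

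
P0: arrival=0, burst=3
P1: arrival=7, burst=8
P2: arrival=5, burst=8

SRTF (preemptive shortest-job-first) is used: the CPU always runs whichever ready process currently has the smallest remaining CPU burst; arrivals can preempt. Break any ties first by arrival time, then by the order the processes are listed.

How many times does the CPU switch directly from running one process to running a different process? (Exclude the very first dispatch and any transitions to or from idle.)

1

Timeline: | P0 0-3 | idle 3-5 | P2 5-13 | P1 13-21 |
Completion: P0=3  P1=21  P2=13
Turnaround (C−A): P0=3  P1=14  P2=8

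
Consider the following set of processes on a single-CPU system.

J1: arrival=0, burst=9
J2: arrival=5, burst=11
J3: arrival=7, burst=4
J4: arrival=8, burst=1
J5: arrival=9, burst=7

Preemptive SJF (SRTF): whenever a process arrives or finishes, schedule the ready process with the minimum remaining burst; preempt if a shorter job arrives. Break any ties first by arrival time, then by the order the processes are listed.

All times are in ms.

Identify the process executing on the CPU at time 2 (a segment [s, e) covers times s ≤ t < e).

J1

Schedule: | J1 0-9 | J4 9-10 | J3 10-14 | J5 14-21 | J2 21-32 |
Completion: J1=9  J2=32  J3=14  J4=10  J5=21
Turnaround (C−A): J1=9  J2=27  J3=7  J4=2  J5=12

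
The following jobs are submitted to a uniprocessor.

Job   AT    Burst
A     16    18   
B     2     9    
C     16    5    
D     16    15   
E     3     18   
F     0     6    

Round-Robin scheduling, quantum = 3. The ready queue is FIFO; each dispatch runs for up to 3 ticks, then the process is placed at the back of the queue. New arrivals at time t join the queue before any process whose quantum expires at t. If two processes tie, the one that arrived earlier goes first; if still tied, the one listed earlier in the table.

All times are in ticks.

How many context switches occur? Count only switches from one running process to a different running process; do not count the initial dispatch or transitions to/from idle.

23

Gantt: | F 0-3 | B 3-6 | E 6-9 | F 9-12 | B 12-15 | E 15-18 | B 18-21 | A 21-24 | C 24-27 | D 27-30 | E 30-33 | A 33-36 | C 36-38 | D 38-41 | E 41-44 | A 44-47 | D 47-50 | E 50-53 | A 53-56 | D 56-59 | E 59-62 | A 62-65 | D 65-68 | A 68-71 |
Completion: A=71  B=21  C=38  D=68  E=62  F=12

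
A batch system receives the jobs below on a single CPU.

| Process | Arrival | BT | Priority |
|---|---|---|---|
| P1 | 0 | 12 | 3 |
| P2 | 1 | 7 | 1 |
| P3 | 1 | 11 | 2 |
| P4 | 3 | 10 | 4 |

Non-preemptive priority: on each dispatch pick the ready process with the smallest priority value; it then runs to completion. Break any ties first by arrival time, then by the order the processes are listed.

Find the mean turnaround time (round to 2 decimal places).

Gantt: | P1 0-12 | P2 12-19 | P3 19-30 | P4 30-40 |
Completion: P1=12  P2=19  P3=30  P4=40
Turnaround (C−A): P1=12  P2=18  P3=29  P4=37
Turnaround times: P1=12, P2=18, P3=29, P4=37
Average turnaround = (12+18+29+37) / 4 = 96/4 = 24.00

24.00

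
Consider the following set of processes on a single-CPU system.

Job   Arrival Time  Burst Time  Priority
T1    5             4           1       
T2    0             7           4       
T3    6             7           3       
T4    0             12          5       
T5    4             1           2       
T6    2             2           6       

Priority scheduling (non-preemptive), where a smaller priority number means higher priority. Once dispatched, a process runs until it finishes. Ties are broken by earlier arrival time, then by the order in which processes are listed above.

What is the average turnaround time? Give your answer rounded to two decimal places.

Gantt: | T2 0-7 | T1 7-11 | T5 11-12 | T3 12-19 | T4 19-31 | T6 31-33 |
Completion: T1=11  T2=7  T3=19  T4=31  T5=12  T6=33
Turnaround (C−A): T1=6  T2=7  T3=13  T4=31  T5=8  T6=31
Turnaround times: T1=6, T2=7, T3=13, T4=31, T5=8, T6=31
Average turnaround = (6+7+13+31+8+31) / 6 = 96/6 = 16.00

16.00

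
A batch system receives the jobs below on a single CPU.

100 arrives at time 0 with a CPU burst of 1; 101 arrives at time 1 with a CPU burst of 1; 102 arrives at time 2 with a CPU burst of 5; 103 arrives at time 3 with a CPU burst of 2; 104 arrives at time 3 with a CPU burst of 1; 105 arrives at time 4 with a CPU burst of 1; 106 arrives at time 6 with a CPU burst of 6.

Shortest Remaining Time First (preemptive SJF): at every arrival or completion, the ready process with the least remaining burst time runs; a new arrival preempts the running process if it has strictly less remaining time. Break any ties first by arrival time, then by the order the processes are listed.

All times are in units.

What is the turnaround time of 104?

1

Timeline: | 100 0-1 | 101 1-2 | 102 2-3 | 104 3-4 | 105 4-5 | 103 5-7 | 102 7-11 | 106 11-17 |
Completion: 100=1  101=2  102=11  103=7  104=4  105=5  106=17
Turnaround(104) = completion − arrival = 4 − 3 = 1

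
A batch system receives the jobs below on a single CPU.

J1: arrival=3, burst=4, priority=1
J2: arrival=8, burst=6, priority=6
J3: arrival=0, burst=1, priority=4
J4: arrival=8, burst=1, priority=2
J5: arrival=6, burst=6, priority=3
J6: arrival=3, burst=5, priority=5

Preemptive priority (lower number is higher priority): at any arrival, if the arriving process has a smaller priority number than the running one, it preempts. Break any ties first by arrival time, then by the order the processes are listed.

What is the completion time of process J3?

1

Schedule: | J3 0-1 | idle 1-3 | J1 3-7 | J5 7-8 | J4 8-9 | J5 9-14 | J6 14-19 | J2 19-25 |
Completion: J1=7  J2=25  J3=1  J4=9  J5=14  J6=19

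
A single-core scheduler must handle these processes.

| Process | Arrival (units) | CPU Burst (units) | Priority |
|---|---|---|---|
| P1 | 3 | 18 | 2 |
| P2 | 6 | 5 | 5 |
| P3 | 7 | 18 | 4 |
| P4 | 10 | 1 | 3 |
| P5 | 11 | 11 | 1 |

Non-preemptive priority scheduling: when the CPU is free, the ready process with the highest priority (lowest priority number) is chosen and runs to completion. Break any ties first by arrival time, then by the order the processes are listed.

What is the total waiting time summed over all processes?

103

Gantt: | idle 0-3 | P1 3-21 | P5 21-32 | P4 32-33 | P3 33-51 | P2 51-56 |
Completion: P1=21  P2=56  P3=51  P4=33  P5=32
Waiting = turnaround − burst: P1=0, P2=45, P3=26, P4=22, P5=10
Total waiting = 0 + 45 + 26 + 22 + 10 = 103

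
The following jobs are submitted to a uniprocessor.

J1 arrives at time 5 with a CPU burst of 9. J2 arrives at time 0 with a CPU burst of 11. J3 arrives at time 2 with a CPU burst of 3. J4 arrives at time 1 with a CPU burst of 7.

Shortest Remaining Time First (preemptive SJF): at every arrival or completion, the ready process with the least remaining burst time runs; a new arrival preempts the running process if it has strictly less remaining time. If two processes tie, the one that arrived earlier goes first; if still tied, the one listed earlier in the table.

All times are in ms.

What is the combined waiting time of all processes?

28

Gantt: | J2 0-1 | J4 1-2 | J3 2-5 | J4 5-11 | J1 11-20 | J2 20-30 |
Completion: J1=20  J2=30  J3=5  J4=11
Waiting = turnaround − burst: J1=6, J2=19, J3=0, J4=3
Total waiting = 6 + 19 + 0 + 3 = 28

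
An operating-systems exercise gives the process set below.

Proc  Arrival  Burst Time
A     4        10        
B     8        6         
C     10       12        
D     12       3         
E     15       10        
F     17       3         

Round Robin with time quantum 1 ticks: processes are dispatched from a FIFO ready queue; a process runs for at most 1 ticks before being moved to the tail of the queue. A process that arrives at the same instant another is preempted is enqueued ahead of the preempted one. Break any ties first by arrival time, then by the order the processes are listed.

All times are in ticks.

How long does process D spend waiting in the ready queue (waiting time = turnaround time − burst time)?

Gantt: | idle 0-4 | A 4-8 | B 8-9 | A 9-10 | B 10-11 | C 11-12 | A 12-13 | B 13-14 | D 14-15 | C 15-16 | A 16-17 | B 17-18 | E 18-19 | D 19-20 | C 20-21 | F 21-22 | A 22-23 | B 23-24 | E 24-25 | D 25-26 | C 26-27 | F 27-28 | A 28-29 | B 29-30 | E 30-31 | C 31-32 | F 32-33 | A 33-34 | E 34-35 | C 35-36 | E 36-37 | C 37-38 | E 38-39 | C 39-40 | E 40-41 | C 41-42 | E 42-43 | C 43-44 | E 44-45 | C 45-46 | E 46-47 | C 47-48 |
Completion: A=34  B=30  C=48  D=26  E=47  F=33
Turnaround (C−A): A=30  B=22  C=38  D=14  E=32  F=16
Waiting(D) = turnaround − burst = 14 − 3 = 11

11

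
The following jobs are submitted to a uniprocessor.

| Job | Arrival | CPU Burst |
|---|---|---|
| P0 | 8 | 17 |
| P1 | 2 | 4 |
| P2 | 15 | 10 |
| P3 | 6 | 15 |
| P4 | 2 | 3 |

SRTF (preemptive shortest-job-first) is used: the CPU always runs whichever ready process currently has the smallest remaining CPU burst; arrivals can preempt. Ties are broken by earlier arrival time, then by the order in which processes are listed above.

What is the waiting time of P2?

9

Gantt: | idle 0-2 | P4 2-5 | P1 5-9 | P3 9-24 | P2 24-34 | P0 34-51 |
Completion: P0=51  P1=9  P2=34  P3=24  P4=5
Turnaround (C−A): P0=43  P1=7  P2=19  P3=18  P4=3
Waiting(P2) = turnaround − burst = 19 − 10 = 9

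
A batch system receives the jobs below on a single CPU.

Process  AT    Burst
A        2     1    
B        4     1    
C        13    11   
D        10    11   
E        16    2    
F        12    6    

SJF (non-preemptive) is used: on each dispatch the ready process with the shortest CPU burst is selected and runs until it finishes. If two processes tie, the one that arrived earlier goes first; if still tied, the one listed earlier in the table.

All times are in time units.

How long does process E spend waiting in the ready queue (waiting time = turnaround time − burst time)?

5

Gantt: | idle 0-2 | A 2-3 | idle 3-4 | B 4-5 | idle 5-10 | D 10-21 | E 21-23 | F 23-29 | C 29-40 |
Completion: A=3  B=5  C=40  D=21  E=23  F=29
Turnaround (C−A): A=1  B=1  C=27  D=11  E=7  F=17
Waiting(E) = turnaround − burst = 7 − 2 = 5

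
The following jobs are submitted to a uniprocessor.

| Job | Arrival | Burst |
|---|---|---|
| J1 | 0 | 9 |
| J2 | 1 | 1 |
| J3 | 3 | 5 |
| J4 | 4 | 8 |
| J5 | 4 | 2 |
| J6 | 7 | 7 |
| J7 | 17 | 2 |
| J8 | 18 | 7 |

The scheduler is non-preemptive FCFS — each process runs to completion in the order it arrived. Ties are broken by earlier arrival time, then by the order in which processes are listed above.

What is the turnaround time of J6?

25

Gantt: | J1 0-9 | J2 9-10 | J3 10-15 | J4 15-23 | J5 23-25 | J6 25-32 | J7 32-34 | J8 34-41 |
Completion: J1=9  J2=10  J3=15  J4=23  J5=25  J6=32  J7=34  J8=41
Turnaround(J6) = completion − arrival = 32 − 7 = 25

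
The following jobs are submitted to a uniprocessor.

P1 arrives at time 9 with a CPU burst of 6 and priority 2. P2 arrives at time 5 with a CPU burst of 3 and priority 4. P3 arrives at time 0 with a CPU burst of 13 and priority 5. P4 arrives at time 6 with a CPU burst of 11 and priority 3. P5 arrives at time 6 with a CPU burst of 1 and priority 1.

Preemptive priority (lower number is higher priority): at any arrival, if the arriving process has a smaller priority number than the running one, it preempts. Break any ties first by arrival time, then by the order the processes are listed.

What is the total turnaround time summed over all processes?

Timeline: | P3 0-5 | P2 5-6 | P5 6-7 | P4 7-9 | P1 9-15 | P4 15-24 | P2 24-26 | P3 26-34 |
Completion: P1=15  P2=26  P3=34  P4=24  P5=7
Turnaround (C−A): P1=6  P2=21  P3=34  P4=18  P5=1
Turnaround = completion − arrival: P1=6, P2=21, P3=34, P4=18, P5=1
Total turnaround = 6 + 21 + 34 + 18 + 1 = 80

80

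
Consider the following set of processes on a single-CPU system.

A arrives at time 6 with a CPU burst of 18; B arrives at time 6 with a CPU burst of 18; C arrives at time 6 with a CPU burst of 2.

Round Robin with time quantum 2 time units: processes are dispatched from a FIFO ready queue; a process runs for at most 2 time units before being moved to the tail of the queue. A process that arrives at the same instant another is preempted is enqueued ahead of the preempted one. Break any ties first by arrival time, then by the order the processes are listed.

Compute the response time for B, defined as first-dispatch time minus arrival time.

2

Timeline: | idle 0-6 | A 6-8 | B 8-10 | C 10-12 | A 12-14 | B 14-16 | A 16-18 | B 18-20 | A 20-22 | B 22-24 | A 24-26 | B 26-28 | A 28-30 | B 30-32 | A 32-34 | B 34-36 | A 36-38 | B 38-40 | A 40-42 | B 42-44 |
Completion: A=42  B=44  C=12
Turnaround (C−A): A=36  B=38  C=6
Response(B) = first start − arrival = 8 − 6 = 2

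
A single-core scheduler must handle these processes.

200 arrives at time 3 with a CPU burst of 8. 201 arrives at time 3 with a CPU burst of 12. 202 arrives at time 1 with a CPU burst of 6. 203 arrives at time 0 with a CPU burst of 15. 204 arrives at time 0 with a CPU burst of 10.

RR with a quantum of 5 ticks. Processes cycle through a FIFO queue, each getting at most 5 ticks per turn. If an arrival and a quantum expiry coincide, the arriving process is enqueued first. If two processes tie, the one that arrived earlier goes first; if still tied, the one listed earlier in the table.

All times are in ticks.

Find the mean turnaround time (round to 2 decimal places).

40.60

Schedule: | 203 0-5 | 204 5-10 | 202 10-15 | 200 15-20 | 201 20-25 | 203 25-30 | 204 30-35 | 202 35-36 | 200 36-39 | 201 39-44 | 203 44-49 | 201 49-51 |
Completion: 200=39  201=51  202=36  203=49  204=35
Turnaround (C−A): 200=36  201=48  202=35  203=49  204=35
Turnaround times: 200=36, 201=48, 202=35, 203=49, 204=35
Average turnaround = (36+48+35+49+35) / 5 = 203/5 = 40.60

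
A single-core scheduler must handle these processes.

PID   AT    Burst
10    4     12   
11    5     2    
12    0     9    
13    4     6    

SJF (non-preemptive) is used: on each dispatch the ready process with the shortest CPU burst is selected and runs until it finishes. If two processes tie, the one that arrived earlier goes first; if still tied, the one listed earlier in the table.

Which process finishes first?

Timeline: | 12 0-9 | 11 9-11 | 13 11-17 | 10 17-29 |
Completion: 10=29  11=11  12=9  13=17
Turnaround (C−A): 10=25  11=6  12=9  13=13
Finish order: 12 → 11 → 13 → 10

12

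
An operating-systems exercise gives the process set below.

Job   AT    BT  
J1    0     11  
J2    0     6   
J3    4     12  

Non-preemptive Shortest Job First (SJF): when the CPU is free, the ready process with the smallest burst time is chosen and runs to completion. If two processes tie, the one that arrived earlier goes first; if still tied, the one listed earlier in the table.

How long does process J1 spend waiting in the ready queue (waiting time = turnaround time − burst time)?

6

Schedule: | J2 0-6 | J1 6-17 | J3 17-29 |
Completion: J1=17  J2=6  J3=29
Turnaround (C−A): J1=17  J2=6  J3=25
Waiting(J1) = turnaround − burst = 17 − 11 = 6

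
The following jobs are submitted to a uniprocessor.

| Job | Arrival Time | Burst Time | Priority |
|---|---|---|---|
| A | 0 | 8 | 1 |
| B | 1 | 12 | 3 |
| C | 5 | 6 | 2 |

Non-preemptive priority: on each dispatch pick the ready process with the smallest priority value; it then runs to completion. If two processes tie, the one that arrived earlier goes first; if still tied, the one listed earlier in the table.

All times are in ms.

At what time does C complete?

Timeline: | A 0-8 | C 8-14 | B 14-26 |
Completion: A=8  B=26  C=14

14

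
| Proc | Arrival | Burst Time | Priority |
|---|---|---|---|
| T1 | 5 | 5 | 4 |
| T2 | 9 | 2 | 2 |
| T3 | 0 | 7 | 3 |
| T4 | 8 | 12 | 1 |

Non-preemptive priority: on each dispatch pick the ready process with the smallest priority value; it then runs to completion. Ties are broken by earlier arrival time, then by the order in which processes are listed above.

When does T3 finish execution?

7

Gantt: | T3 0-7 | T1 7-12 | T4 12-24 | T2 24-26 |
Completion: T1=12  T2=26  T3=7  T4=24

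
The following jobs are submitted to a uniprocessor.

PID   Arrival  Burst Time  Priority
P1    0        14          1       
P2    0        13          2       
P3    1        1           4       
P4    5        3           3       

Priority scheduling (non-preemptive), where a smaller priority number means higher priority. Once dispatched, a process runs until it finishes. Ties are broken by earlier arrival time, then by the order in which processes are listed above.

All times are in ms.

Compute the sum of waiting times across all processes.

Timeline: | P1 0-14 | P2 14-27 | P4 27-30 | P3 30-31 |
Completion: P1=14  P2=27  P3=31  P4=30
Waiting = turnaround − burst: P1=0, P2=14, P3=29, P4=22
Total waiting = 0 + 14 + 29 + 22 = 65

65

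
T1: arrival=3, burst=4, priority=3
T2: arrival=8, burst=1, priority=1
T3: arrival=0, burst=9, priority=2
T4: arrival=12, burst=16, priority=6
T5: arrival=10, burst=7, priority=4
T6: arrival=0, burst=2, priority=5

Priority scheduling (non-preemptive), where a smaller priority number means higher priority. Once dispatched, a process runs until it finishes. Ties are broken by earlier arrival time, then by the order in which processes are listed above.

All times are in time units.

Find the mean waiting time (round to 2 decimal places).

7.33

Schedule: | T3 0-9 | T2 9-10 | T1 10-14 | T5 14-21 | T6 21-23 | T4 23-39 |
Completion: T1=14  T2=10  T3=9  T4=39  T5=21  T6=23
Waiting times: T1=7, T2=1, T3=0, T4=11, T5=4, T6=21
Average waiting = (7+1+0+11+4+21) / 6 = 44/6 = 7.33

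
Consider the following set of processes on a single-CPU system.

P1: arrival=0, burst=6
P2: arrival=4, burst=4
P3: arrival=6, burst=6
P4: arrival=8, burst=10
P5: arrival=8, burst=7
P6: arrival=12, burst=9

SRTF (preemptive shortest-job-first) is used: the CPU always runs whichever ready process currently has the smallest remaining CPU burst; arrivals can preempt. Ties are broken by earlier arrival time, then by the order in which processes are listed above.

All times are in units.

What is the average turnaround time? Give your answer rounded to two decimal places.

Timeline: | P1 0-6 | P2 6-10 | P3 10-16 | P5 16-23 | P6 23-32 | P4 32-42 |
Completion: P1=6  P2=10  P3=16  P4=42  P5=23  P6=32
Turnaround (C−A): P1=6  P2=6  P3=10  P4=34  P5=15  P6=20
Turnaround times: P1=6, P2=6, P3=10, P4=34, P5=15, P6=20
Average turnaround = (6+6+10+34+15+20) / 6 = 91/6 = 15.17

15.17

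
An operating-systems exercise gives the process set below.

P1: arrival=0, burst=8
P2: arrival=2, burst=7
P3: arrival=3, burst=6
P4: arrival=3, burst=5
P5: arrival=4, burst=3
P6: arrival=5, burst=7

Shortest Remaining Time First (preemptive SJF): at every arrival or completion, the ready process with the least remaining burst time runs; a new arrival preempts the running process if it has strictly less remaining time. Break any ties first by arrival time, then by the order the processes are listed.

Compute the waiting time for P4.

8

Timeline: | P1 0-4 | P5 4-7 | P1 7-11 | P4 11-16 | P3 16-22 | P2 22-29 | P6 29-36 |
Completion: P1=11  P2=29  P3=22  P4=16  P5=7  P6=36
Waiting(P4) = turnaround − burst = 13 − 5 = 8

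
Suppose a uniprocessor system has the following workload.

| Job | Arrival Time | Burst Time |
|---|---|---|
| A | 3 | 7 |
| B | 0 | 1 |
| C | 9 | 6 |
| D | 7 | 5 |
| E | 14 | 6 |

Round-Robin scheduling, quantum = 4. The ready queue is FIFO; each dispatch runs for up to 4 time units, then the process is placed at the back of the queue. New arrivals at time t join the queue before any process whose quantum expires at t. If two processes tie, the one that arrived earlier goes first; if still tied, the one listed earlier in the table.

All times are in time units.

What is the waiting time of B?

Timeline: | B 0-1 | idle 1-3 | A 3-7 | D 7-11 | A 11-14 | C 14-18 | D 18-19 | E 19-23 | C 23-25 | E 25-27 |
Completion: A=14  B=1  C=25  D=19  E=27
Turnaround (C−A): A=11  B=1  C=16  D=12  E=13
Waiting(B) = turnaround − burst = 1 − 1 = 0

0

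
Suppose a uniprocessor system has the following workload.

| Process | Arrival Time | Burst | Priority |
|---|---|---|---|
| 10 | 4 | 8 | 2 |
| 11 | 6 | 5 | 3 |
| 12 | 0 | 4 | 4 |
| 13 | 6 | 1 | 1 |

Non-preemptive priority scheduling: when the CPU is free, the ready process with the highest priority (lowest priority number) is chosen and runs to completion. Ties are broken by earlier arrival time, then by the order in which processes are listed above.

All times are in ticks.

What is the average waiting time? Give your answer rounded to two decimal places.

Schedule: | 12 0-4 | 10 4-12 | 13 12-13 | 11 13-18 |
Completion: 10=12  11=18  12=4  13=13
Turnaround (C−A): 10=8  11=12  12=4  13=7
Waiting times: 10=0, 11=7, 12=0, 13=6
Average waiting = (0+7+0+6) / 4 = 13/4 = 3.25

3.25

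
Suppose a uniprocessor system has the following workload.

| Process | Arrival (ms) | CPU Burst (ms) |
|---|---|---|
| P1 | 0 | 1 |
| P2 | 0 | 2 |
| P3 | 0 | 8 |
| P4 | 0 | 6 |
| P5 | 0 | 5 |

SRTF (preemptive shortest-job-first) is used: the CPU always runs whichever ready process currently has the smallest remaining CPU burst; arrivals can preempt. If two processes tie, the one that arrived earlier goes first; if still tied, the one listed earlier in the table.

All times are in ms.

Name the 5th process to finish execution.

P3

Gantt: | P1 0-1 | P2 1-3 | P5 3-8 | P4 8-14 | P3 14-22 |
Completion: P1=1  P2=3  P3=22  P4=14  P5=8
Finish order: P1 → P2 → P5 → P4 → P3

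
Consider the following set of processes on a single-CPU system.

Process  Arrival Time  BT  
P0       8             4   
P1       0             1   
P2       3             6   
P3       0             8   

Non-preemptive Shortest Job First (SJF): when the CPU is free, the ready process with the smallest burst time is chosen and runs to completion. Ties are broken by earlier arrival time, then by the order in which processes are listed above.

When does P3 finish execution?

Gantt: | P1 0-1 | P3 1-9 | P0 9-13 | P2 13-19 |
Completion: P0=13  P1=1  P2=19  P3=9

9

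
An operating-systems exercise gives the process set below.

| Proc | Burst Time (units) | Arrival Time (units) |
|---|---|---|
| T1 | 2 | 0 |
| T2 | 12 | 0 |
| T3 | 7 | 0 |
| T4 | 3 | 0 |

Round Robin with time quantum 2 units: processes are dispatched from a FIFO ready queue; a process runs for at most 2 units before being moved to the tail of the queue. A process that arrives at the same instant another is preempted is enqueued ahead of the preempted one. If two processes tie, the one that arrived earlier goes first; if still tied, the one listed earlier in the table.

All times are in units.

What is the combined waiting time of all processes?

35

Schedule: | T1 0-2 | T2 2-4 | T3 4-6 | T4 6-8 | T2 8-10 | T3 10-12 | T4 12-13 | T2 13-15 | T3 15-17 | T2 17-19 | T3 19-20 | T2 20-24 |
Completion: T1=2  T2=24  T3=20  T4=13
Waiting = turnaround − burst: T1=0, T2=12, T3=13, T4=10
Total waiting = 0 + 12 + 13 + 10 = 35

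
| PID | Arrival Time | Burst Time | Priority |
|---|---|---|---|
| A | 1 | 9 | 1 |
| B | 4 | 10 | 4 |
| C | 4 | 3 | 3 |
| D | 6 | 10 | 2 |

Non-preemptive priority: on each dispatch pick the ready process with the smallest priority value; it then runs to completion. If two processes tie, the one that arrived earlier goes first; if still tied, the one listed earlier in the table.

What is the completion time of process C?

Timeline: | idle 0-1 | A 1-10 | D 10-20 | C 20-23 | B 23-33 |
Completion: A=10  B=33  C=23  D=20
Turnaround (C−A): A=9  B=29  C=19  D=14

23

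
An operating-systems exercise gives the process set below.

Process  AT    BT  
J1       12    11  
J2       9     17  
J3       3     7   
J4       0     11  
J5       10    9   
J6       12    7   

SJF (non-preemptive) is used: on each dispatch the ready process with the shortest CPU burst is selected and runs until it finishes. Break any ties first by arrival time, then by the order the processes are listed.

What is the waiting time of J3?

8

Gantt: | J4 0-11 | J3 11-18 | J6 18-25 | J5 25-34 | J1 34-45 | J2 45-62 |
Completion: J1=45  J2=62  J3=18  J4=11  J5=34  J6=25
Turnaround (C−A): J1=33  J2=53  J3=15  J4=11  J5=24  J6=13
Waiting(J3) = turnaround − burst = 15 − 7 = 8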